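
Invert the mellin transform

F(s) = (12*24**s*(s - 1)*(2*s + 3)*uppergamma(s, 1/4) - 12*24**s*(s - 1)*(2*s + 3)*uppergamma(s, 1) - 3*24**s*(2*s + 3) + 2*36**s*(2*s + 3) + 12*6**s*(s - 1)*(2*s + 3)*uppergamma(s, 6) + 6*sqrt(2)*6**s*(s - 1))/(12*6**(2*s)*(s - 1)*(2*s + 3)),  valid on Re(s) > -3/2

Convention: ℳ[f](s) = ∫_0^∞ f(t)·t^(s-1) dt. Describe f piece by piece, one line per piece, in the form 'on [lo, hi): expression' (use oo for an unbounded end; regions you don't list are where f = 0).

reversing the common scale on t: t**(3/2) on [0, 1/2); exp(-t/2) on [1/2, 2); 1/(2*t) on [2, 3); …
integrate the 4 segments split at 1/6, 2/3, 1, then add the results
on [0, 1/6): add ∫ 3*sqrt(3)*t**(3/2)·t^(s-1) dt
on [1/6, 2/3) integrate f = exp(-3*t/2) against the kernel
segment [2/3, 1) carries 1/(6*t); integrate it
on [1, ∞): add ∫ exp(-6*t)·t^(s-1) dt

on [0, 1/6): 3*sqrt(3)*t**(3/2)
on [1/6, 2/3): exp(-3*t/2)
on [2/3, 1): 1/(6*t)
on [1, oo): exp(-6*t)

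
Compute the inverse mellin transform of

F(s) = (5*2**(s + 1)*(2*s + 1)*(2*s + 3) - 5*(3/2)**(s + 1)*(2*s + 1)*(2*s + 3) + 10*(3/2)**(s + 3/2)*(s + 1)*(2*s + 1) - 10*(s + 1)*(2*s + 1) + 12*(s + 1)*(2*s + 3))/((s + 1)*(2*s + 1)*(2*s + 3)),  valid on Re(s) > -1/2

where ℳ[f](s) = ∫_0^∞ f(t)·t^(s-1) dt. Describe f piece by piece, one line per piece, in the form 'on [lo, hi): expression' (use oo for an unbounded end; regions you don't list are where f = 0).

integrate the 3 segments split at 1, 3/2, then add the results
[0, 1) adds the kernel integral of 6*sqrt(t)
piece [1, 3/2): integrate 5*t**(3/2) against the kernel
between 3/2 and 2 the integrand is 5*t·t^(s-1)

on [0, 1): 6*sqrt(t)
on [1, 3/2): 5*t**(3/2)
on [3/2, 2): 5*t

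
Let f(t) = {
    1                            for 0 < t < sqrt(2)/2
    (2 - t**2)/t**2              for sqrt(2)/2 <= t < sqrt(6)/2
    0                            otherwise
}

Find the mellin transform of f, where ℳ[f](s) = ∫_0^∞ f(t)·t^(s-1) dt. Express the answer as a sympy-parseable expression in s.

remove the shared t-power first: t on [0, sqrt(2)/2); (2 - t**2)/t on [sqrt(2)/2, sqrt(6)/2)
remove the shared t-power first: t**2 on [0, sqrt(2)/2); 2 - t**2 on [sqrt(2)/2, sqrt(6)/2)
strip the power substitution: t on [0, 1/2); 2 - t on [1/2, 3/2)
split f at sqrt(2)/2: ℳ[f](s) collects 2 kernel integrals
on [0, sqrt(2)/2): add ∫ 1·t^(s-1) dt
on [sqrt(2)/2, sqrt(6)/2) integrate f = (2 - t**2)/t**2 against the kernel

(sqrt(2)/2)**s*(3**(s/2)*(s - 2) + 8*3**(s/2) - 6*s - 12)/(3*s*(s - 2))
  Re(s) > 0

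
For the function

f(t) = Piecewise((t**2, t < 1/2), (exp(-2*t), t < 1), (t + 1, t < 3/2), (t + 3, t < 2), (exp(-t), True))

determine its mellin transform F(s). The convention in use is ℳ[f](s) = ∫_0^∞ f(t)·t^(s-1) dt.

(20*2**(2*s)*s*(s + 2) + 12*2**(2*s)*(s + 2) + 4*2**s*s*(s + 1)*(s + 2)*uppergamma(s, 2) - 8*2**s*s*(s + 2) - 4*2**s*(s + 2) - 8*3**s*s*(s + 2) - 8*3**s*(s + 2) + 4*s*(s + 1)*(s + 2)*uppergamma(s, 1) - 4*s*(s + 1)*(s + 2)*uppergamma(s, 2) + s*(s + 1))/(4*2**s*s*(s + 1)*(s + 2))
  Re(s) > -2

treat the 5 regions marked off by 1/2, 1, 3/2, 2 separately and sum
on [0, 1/2): add ∫ t**2·t^(s-1) dt
∫ over [1/2, 1) of exp(-2*t)·t^(s-1) joins the sum
for t in [1, 3/2): the term is ∫ (t + 1)·t^(s-1)
[3/2, 2) adds the kernel integral of (t + 3)
segment [2, ∞) carries exp(-t); integrate it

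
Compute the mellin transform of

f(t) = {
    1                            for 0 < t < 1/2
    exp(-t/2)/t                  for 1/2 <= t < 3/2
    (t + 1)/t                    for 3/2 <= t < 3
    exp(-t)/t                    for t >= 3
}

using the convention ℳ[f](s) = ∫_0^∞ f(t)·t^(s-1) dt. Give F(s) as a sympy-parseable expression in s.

remove the shared t-power first: t on [0, 1/2); exp(-t/2) on [1/2, 3/2); t + 1 on [3/2, 3); …
integrate the 4 segments split at 1/2, 3/2, 3, then add the results
[0, 1/2) adds the kernel integral of 1
on [1/2, 3/2) integrate f = exp(-t/2)/t against the kernel
between 3/2 and 3 the integrand is (t + 1)/t·t^(s-1)
segment [3, ∞) carries exp(-t)/t; integrate it

(3*2**(2*s)*s*(s - 1)*uppergamma(s - 1, 1/4) - 3*2**(2*s)*s*(s - 1)*uppergamma(s - 1, 3/4) + 6*2**s*s*(s - 1)*uppergamma(s - 1, 3) + 10*3**s*(1 - s) - 4*3**s + 8*6**s*(s - 1) + 2*6**s + 6*s - 6)/(6*2**s*s*(s - 1))
  Re(s) > 0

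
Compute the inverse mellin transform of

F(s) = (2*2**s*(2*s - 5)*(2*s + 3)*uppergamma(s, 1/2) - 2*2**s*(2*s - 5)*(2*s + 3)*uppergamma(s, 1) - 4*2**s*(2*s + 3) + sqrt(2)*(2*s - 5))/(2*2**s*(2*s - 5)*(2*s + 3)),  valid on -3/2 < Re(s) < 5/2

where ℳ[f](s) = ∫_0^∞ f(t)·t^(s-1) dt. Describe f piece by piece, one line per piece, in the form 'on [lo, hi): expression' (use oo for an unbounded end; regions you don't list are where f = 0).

treat the 3 regions marked off by 1/2, 1 separately and sum
the [0, 1/2) slice contributes ∫ t**(3/2)·t^(s-1) dt
the [1/2, 1) slice contributes ∫ exp(-t)·t^(s-1) dt
segment [1, ∞) carries t**(-5/2); integrate it

on [0, 1/2): t**(3/2)
on [1/2, 1): exp(-t)
on [1, oo): t**(-5/2)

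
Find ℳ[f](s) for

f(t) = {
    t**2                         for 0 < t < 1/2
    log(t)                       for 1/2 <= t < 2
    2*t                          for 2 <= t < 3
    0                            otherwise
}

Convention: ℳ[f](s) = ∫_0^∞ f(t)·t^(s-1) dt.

integrate the 3 segments split at 1/2, 2, then add the results
∫ over [0, 1/2) of t**2·t^(s-1) joins the sum
for t in [1/2, 2): the term is ∫ log(t)·t^(s-1)
on [2, 3) integrate f = 2*t against the kernel

(-16*2**(2*s)*s**2*(s + 2) + 4*2**(2*s)*s*(s + 1)*(s + 2)*log(2) - 4*2**(2*s)*(s + 1)*(s + 2) + 24*6**s*s**2*(s + 2) + s**2*(s + 1) + 4*s*(s + 1)*(s + 2)*log(2) + 4*(s + 1)*(s + 2))/(4*2**s*s**2*(s + 1)*(s + 2))
  Re(s) > -2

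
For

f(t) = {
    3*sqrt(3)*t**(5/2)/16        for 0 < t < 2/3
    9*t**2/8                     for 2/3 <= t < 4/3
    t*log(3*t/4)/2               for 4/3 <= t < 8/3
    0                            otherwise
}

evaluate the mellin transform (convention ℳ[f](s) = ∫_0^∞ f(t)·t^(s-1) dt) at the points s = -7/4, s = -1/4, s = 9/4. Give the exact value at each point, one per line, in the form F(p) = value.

F(-7/4) = 2**(1/4)*3**(3/4)*(-54 - 3*sqrt(2)*log(2) - sqrt(2) + 62*2**(1/4))/36
F(-1/4) = 2**(3/4)*3**(1/4)*(-217*sqrt(2) - 54 + 168*sqrt(2)*log(2) + 220*2**(3/4))/378
F(9/4) = 4*2**(1/4)*3**(3/4)*(-327879*sqrt(2) - 19266 + 349600*2**(1/4) + 1074944*sqrt(2)*log(2))/4421547

peel off the common scale on t: 3*sqrt(6)*t**(5/2)/4 on [0, 1/3); 9*t**2/2 on [1/3, 2/3); t*log(3*t/2) on [2/3, 4/3)
back out the shared t-power: 3*sqrt(6)*t**(3/2)/4 on [0, 1/3); 9*t/2 on [1/3, 2/3); log(3*t/2) on [2/3, 4/3)
peel off the common scale on t: t**(3/2) on [0, 1/2); 3*t on [1/2, 1); log(t) on [1, 2)
along the cuts 2/3, 4/3, ℳ[f](s) splits into 3 integrals
between 0 and 2/3 the integrand is 3*sqrt(3)*t**(5/2)/16·t^(s-1)
segment 2/3 to 4/3 holds 9*t**2/8; add its integral
piece [4/3, 8/3): integrate t*log(3*t/4)/2 against the kernel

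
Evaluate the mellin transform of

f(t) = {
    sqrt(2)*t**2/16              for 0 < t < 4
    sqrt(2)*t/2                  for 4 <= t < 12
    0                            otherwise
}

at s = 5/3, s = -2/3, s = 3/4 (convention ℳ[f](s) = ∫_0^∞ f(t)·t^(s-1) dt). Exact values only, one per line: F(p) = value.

reversing the common scale on t: sqrt(2)*t**2/4 on [0, 2); sqrt(2)*t on [2, 6)
peel off the shared t-power: sqrt(2)*t**(3/2)/4 on [0, 2); sqrt(2)*sqrt(t) on [2, 6)
undo the common scale on t: t**(3/2) on [0, 1); 2*sqrt(t) on [1, 3)
split f at 4: ℳ[f](s) collects 2 kernel integrals
∫ sqrt(2)*t**2/16·t^(s-1) over [0, 4)
between 4 and 12 the integrand is sqrt(2)*t/2·t^(s-1)

F(5/3) = 2**(5/6)*(-42/11 + 54*3**(2/3))
F(-2/3) = 2**(1/6)*(-21/8 + 3*3**(1/3))
F(3/4) = -240/77 + 96*3**(3/4)/7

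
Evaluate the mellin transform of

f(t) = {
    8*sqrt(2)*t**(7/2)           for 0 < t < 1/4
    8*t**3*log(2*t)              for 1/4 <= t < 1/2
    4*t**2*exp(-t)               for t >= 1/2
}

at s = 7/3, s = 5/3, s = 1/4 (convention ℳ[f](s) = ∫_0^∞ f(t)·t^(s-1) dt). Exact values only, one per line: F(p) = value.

strip the common scale on t: t**(7/2) on [0, 1/2); t**3*log(t) on [1/2, 1); t**2*exp(-t/2) on [1, ∞)
peel off the shared t-power: t**(3/2) on [0, 1/2); t*log(t) on [1/2, 1); exp(-t/2) on [1, ∞)
f breaks at 1/4, 1/2 into 3 integrals to sum
∫ over [0, 1/4) of 8*sqrt(2)*t**(7/2)·t^(s-1) joins the sum
piece [1/4, 1/2): integrate 8*t**3*log(2*t) against the kernel
[1/2, ∞) adds the kernel integral of 4*t**2*exp(-t)

F(7/3) = 2**(1/3)*(-10080*2**(1/3) + 315 + 768*sqrt(2) + 1680*log(2) + 4587520*2**(2/3)*uppergamma(13/3, 1/2))/2293760
F(5/3) = 2**(2/3)*(-4464*2**(2/3) + 279 + 588*sqrt(2) + 1302*log(2) + 1555456*2**(1/3)*uppergamma(11/3, 1/2))/777728
F(1/4) = -8*2**(3/4)/169 + sqrt(2)/169 + 1/60 + sqrt(2)*log(2)/52 + 4*uppergamma(9/4, 1/2)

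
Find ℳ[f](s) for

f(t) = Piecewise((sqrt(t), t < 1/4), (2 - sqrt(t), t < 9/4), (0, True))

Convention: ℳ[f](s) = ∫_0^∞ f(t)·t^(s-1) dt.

back out the power substitution: t on [0, 1/2); 2 - t on [1/2, 3/2)
f breaks at 1/4 into 2 integrals to sum
piece [0, 1/4): integrate sqrt(t) against the kernel
for t in [1/4, 9/4): the term is ∫ (2 - sqrt(t))·t^(s-1)

(9**s*s + 2*9**s - 2*s - 2)/(4**s*s*(2*s + 1))
  Re(s) > -1/2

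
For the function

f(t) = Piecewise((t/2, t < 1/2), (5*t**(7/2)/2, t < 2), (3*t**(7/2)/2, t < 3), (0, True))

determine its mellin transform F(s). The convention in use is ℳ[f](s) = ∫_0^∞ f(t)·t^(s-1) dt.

(-5*2**(1/2 - s)*(s + 1) + 256*2**(s + 1/2)*(s + 1) + 1296*3**(s + 1/2)*(s + 1) + 4*(2*s + 7)/2**s)/(16*(s + 1)*(2*s + 7))
  Re(s) > -1

slice at 1/2, 2, transform all 3 pieces, and sum them
segment [0, 1/2) carries t/2; integrate it
on [1/2, 2): add ∫ 5*t**(7/2)/2·t^(s-1) dt
[2, 3) adds the kernel integral of 3*t**(7/2)/2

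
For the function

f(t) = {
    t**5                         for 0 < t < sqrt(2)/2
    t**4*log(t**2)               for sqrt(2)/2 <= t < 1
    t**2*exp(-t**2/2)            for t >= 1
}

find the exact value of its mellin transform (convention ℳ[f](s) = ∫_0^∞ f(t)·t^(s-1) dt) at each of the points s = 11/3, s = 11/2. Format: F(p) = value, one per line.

undo the shared t-power: t**3 on [0, sqrt(2)/2); t**2*log(t**2) on [sqrt(2)/2, 1); exp(-t**2/2) on [1, ∞)
strip the power substitution: t**(3/2) on [0, 1/2); t*log(t) on [1/2, 1); exp(-t/2) on [1, ∞)
decompose at sqrt(2)/2, 1; ℳ[f](s) sums the 3 pieces' integrals
between 0 and sqrt(2)/2 the integrand is t**5·t^(s-1)
on [sqrt(2)/2, 1) integrate f = t**4*log(t**2) against the kernel
over [1, ∞), the kernel integral of t**2*exp(-t**2/2) enters the sum

F(11/3) = 2**(1/6)*(-7488*2**(5/6) + 936 + 1587*sqrt(2) + 3588*log(2) + 880256*2**(2/3)*uppergamma(17/6, 1/2))/440128
F(11/2) = 2**(1/4)*(-2688*2**(3/4) + 168 + 361*sqrt(2) + 798*log(2) + 970368*sqrt(2)*uppergamma(15/4, 1/2))/242592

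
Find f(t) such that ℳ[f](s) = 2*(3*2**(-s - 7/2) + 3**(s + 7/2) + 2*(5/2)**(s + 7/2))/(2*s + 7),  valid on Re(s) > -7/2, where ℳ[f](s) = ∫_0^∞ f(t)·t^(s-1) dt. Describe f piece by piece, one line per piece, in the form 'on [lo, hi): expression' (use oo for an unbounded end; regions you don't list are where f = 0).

on [0, 1/2): 6*t**(7/2)
on [1/2, 5/2): 3*t**(7/2)
on [5/2, 3): t**(7/2)

f breaks at 1/2, 5/2 into 3 integrals to sum
∫ over [0, 1/2) of 6*t**(7/2)·t^(s-1) joins the sum
∫ over [1/2, 5/2) of 3*t**(7/2)·t^(s-1) joins the sum
[5/2, 3) adds the kernel integral of t**(7/2)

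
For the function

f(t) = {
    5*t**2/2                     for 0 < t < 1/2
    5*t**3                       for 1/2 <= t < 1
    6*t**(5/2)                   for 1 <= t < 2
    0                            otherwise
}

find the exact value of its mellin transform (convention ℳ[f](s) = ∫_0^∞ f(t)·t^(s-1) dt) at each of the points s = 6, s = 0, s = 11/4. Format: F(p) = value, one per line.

along the cuts 1/2, 1, ℳ[f](s) splits into 3 integrals
[0, 1/2) adds the kernel integral of 5*t**2/2
piece [1/2, 1): integrate 5*t**3 against the kernel
∫ 6*t**(5/2)·t^(s-1) over [1, 2)

F(6) = -94123/626688 + 3072*sqrt(2)/17
F(0) = -151/240 + 48*sqrt(2)/5
F(11/4) = -44/161 + 447523*2**(1/4)/12236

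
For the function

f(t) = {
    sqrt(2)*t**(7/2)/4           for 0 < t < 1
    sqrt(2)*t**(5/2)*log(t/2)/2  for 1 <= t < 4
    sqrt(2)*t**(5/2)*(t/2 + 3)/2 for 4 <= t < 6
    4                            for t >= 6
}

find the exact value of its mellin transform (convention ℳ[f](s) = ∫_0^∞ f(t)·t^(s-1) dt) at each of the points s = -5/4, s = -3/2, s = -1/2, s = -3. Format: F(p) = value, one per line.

strip the shared t-power: sqrt(2)*t**(3/2)/4 on [0, 1); sqrt(2)*sqrt(t)*log(t/2)/2 on [1, 4); sqrt(2)*sqrt(t)*(t/2 + 3)/2 on [4, 6); …
invert the common scale on t to get t**(3/2) on [0, 1/2); sqrt(t)*log(t) on [1/2, 2); sqrt(t)*(t + 3) on [2, 3); …
undo the shared t-power: t on [0, 1/2); log(t) on [1/2, 2); t + 3 on [2, 3); …
the 4 pieces separated at 1, 4, 6 each add one integral
on [0, 1): add ∫ sqrt(2)*t**(7/2)/4·t^(s-1) dt
segment [1, 4) carries sqrt(2)*t**(5/2)*log(t/2)/2; integrate it
segment 4 to 6 holds sqrt(2)*t**(5/2)*(t/2 + 3)/2; add its integral
between 6 and ∞ the integrand is 4·t^(s-1)

F(-5/4) = -3536/225 + 4*6**(3/4)/45 + 2*sqrt(2)*log(2)/5 + 97*sqrt(2)/225 + 16*log(2)/5 + 56*2**(3/4)*3**(1/4)/5
F(-3/2) = sqrt(2)*(16*sqrt(3) + 540*log(2) + 891)/216
F(-1/2) = sqrt(2)*(32*sqrt(3) + 102*log(2) + 621)/24
F(-3) = sqrt(2)*(-486*log(2) + sqrt(2) + 648)/324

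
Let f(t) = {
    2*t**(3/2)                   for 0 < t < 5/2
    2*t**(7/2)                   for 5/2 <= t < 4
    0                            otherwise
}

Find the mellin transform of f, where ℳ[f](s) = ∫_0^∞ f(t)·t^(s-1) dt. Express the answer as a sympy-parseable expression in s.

(4096*2**(3*s)*s + 6144*2**(3*s) - 210*sqrt(10)*5**s*s - 235*sqrt(10)*5**s)/(4*2**s*(4*s**2 + 20*s + 21))
  Re(s) > -3/2

split f at 5/2: ℳ[f](s) collects 2 kernel integrals
segment 0 to 5/2 holds 2*t**(3/2); add its integral
∫ 2*t**(7/2)·t^(s-1) over [5/2, 4)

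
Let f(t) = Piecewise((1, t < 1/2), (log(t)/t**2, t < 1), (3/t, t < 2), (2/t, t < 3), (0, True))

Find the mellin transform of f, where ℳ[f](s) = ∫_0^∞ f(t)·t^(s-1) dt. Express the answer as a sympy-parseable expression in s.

(3*2**(2*s)*s*(-2*s + (s - 1)**2 + 3) - 6*2**s*s*(s - 1) - 18*2**s*s*(-2*s + (s - 1)**2 + 3) + 4*6**s*s*(-2*s + (s - 1)**2 + 3) + 24*s*(s - 1)**2*log(2) - 24*s*(s - 1)*log(2) + 24*s*(s - 1) + 6*(s - 1)*(-2*s + (s - 1)**2 + 3))/(6*2**s*s*(s - 1)*(-2*s + (s - 1)**2 + 3))
  Re(s) > 0

peel off the shared t-power: t on [0, 1/2); log(t)/t on [1/2, 1); 3 on [1, 2); …
slice at 1/2, 1, 2, transform all 4 pieces, and sum them
∫ 1·t^(s-1) over [0, 1/2)
on [1/2, 1) integrate f = log(t)/t**2 against the kernel
for t in [1, 2): the term is ∫ 3/t·t^(s-1)
for t in [2, 3): the term is ∫ 2/t·t^(s-1)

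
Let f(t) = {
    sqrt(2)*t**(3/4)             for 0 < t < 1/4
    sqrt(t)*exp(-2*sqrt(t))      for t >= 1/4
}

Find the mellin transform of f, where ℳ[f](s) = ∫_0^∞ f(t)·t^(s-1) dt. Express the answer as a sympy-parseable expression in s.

undo the shared t-power: sqrt(2)*t**(1/4) on [0, 1/4); exp(-2*sqrt(t)) on [1/4, ∞)
peel off the power substitution: sqrt(2)*sqrt(t) on [0, 1/2); exp(-2*t) on [1/2, ∞)
reversing the common scale on t: sqrt(t) on [0, 1); exp(-t) on [1, ∞)
split f at 1/4: ℳ[f](s) collects 2 kernel integrals
segment [0, 1/4) carries sqrt(2)*t**(3/4); integrate it
on [1/4, ∞): add ∫ sqrt(t)*exp(-2*sqrt(t))·t^(s-1) dt

((4*s + 3)*uppergamma(2*s + 1, 1) + 2)/(4**s*(4*s + 3))
  Re(s) > -3/4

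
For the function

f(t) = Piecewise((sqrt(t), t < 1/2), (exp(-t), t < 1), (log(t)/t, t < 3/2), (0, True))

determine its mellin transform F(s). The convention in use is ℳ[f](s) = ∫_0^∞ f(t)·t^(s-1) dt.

(3*2**s*(2*s + 1)*(s**2 - 2*s + 1)*uppergamma(s, 1/2) - 3*2**s*(2*s + 1)*(s**2 - 2*s + 1)*uppergamma(s, 1) + 3*2**s*(2*s + 1) + 3**s*s*(2*s + 1)*(-2*log(2) + 2*log(3)) - 2*3**s*(2*s + 1) + 3**s*(2*s + 1)*(-2*log(3) + 2*log(2)) + 3*sqrt(2)*(s**2 - 2*s + 1))/(3*2**s*(2*s + 1)*(s**2 - 2*s + 1))
  Re(s) > -1/2

integrate the 3 segments split at 1/2, 1, then add the results
over [0, 1/2), the kernel integral of sqrt(t) enters the sum
between 1/2 and 1 the integrand is exp(-t)·t^(s-1)
between 1 and 3/2 the integrand is log(t)/t·t^(s-1)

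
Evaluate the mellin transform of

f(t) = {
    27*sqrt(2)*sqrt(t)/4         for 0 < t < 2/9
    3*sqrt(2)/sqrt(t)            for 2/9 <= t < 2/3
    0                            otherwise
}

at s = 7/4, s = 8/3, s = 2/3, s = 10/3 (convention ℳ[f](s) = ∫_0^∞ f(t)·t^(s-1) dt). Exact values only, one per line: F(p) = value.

remove the shared t-power first: 27*sqrt(2)*t**(3/2)/4 on [0, 2/9); 3*sqrt(2)*sqrt(t) on [2/9, 2/3)
invert the common scale on t to get 3*sqrt(6)*t**(3/2)/4 on [0, 2/3); sqrt(6)*sqrt(t) on [2/3, 2)
remove the common scale on t first: t**(3/2) on [0, 1); 2*sqrt(t) on [1, 3)
integrate the 2 segments split at 2/9, then add the results
∫ 27*sqrt(2)*sqrt(t)/4·t^(s-1) over [0, 2/9)
on [2/9, 2/3) integrate f = 3*sqrt(2)/sqrt(t) against the kernel

F(7/4) = -52*2**(3/4)*sqrt(3)/405 + 8*6**(3/4)/15
F(8/3) = 4*6**(2/3)*(-25 + 342*3**(1/6))/6669
F(2/3) = 6**(2/3)*(-39/7 + 6*3**(1/6))
F(10/3) = 8*6**(1/3)*(-29 + 414*3**(5/6))/31671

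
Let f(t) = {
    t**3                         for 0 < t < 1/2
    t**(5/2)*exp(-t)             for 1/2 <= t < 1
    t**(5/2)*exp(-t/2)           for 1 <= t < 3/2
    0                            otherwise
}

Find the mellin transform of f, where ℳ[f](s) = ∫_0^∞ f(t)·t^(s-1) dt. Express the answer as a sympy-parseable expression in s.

2**(-s - 7/2)*(2**(s + 7/2)*(s + 3)*uppergamma(s + 5/2, 1/2) - 2**(s + 7/2)*(s + 3)*uppergamma(s + 5/2, 1) + 2**(2*s + 6)*(s + 3)*uppergamma(s + 5/2, 1/2) - 2**(2*s + 6)*(s + 3)*uppergamma(s + 5/2, 3/4) + sqrt(2))/(s + 3)
  Re(s) > -3

the shared t-power comes off first: t on [0, 1/2); sqrt(t)*exp(-t) on [1/2, 1); sqrt(t)*exp(-t/2) on [1, 3/2)
strip the shared t-power: sqrt(t) on [0, 1/2); exp(-t) on [1/2, 1); exp(-t/2) on [1, 3/2)
linearity at 1/2, 1 turns ℳ[f](s) into 3 summed integrals
between 0 and 1/2 the integrand is t**3·t^(s-1)
between 1/2 and 1 the integrand is t**(5/2)*exp(-t)·t^(s-1)
on [1, 3/2) integrate f = t**(5/2)*exp(-t/2) against the kernel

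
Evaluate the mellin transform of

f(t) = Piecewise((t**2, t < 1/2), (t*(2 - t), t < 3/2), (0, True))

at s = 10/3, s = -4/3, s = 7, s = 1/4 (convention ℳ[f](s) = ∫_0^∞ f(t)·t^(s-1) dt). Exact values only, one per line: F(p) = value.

F(10/3) = 3*2**(2/3)*(-38 + 2025*3**(1/3))/13312
F(-4/3) = 2**(1/3)*(30 - 11*3**(2/3))/4
F(7) = 9839/4608
F(1/4) = 2**(3/4)*(-26 + 63*3**(1/4))/90

peel off the shared t-power: t on [0, 1/2); 2 - t on [1/2, 3/2)
summing 2 kernel integrals split by 1/2 yields ℳ[f](s)
on [0, 1/2): add ∫ t**2·t^(s-1) dt
∫ t*(2 - t)·t^(s-1) over [1/2, 3/2)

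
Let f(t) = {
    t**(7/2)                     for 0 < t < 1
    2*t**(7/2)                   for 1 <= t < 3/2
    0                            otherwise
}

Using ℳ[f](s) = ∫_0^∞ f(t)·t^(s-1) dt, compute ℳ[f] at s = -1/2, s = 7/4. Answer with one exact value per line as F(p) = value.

F(-1/2) = 23/12
F(7/4) = -4/21 + 81*2**(3/4)*3**(1/4)/56

breakpoints 1: one integral from each of the 2 segments
over [0, 1), the kernel integral of t**(7/2) enters the sum
∫ 2*t**(7/2)·t^(s-1) over [1, 3/2)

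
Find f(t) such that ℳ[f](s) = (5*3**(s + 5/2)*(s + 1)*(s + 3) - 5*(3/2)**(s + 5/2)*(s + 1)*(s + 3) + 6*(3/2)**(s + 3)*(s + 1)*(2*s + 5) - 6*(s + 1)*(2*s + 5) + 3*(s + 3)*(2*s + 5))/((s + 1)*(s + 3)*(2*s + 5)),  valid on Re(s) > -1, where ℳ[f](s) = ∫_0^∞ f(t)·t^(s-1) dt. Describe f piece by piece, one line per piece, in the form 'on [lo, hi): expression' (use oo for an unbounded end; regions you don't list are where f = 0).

breakpoints 1, 3/2: one integral from each of the 3 segments
segment [0, 1) carries 3*t; integrate it
on [1, 3/2): add ∫ 6*t**3·t^(s-1) dt
∫ over [3/2, 3) of 5*t**(5/2)/2·t^(s-1) joins the sum

on [0, 1): 3*t
on [1, 3/2): 6*t**3
on [3/2, 3): 5*t**(5/2)/2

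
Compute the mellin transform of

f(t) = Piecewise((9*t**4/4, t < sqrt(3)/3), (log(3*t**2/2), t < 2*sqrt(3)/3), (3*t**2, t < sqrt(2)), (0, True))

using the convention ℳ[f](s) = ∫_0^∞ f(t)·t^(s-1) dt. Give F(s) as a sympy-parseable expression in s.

(sqrt(3)/3)**s*(-16*2**s*s**2*(s + 4) + 4*2**s*s*(s + 2)*(s + 4)*log(2) - 8*2**s*(s + 2)*(s + 4) + 24*6**(s/2)*s**2*(s + 4) + s**2*(s + 2) + 4*s*(s + 2)*(s + 4)*log(2) + 8*(s + 2)*(s + 4))/(4*s**2*(s + 2)*(s + 4))
  Re(s) > -4

the power substitution comes off first: 9*t**2/4 on [0, 1/3); log(3*t/2) on [1/3, 4/3); 3*t on [4/3, 2)
the common scale on t comes off first: t**2 on [0, 1/2); log(t) on [1/2, 2); 2*t on [2, 3)
treat the 3 regions marked off by sqrt(3)/3, 2*sqrt(3)/3 separately and sum
segment 0 to sqrt(3)/3 holds 9*t**4/4; add its integral
∫ log(3*t**2/2)·t^(s-1) over [sqrt(3)/3, 2*sqrt(3)/3)
segment [2*sqrt(3)/3, sqrt(2)) carries 3*t**2; integrate it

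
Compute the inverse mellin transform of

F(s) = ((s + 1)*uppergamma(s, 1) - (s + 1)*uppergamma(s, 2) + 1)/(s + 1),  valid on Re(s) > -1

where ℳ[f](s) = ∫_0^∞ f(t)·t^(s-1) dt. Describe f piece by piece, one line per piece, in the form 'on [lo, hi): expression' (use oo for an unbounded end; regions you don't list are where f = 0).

on [0, 1): t
on [1, 2): exp(-t)

f breaks at 1 into 2 integrals to sum
on [0, 1): add ∫ t·t^(s-1) dt
[1, 2) adds the kernel integral of exp(-t)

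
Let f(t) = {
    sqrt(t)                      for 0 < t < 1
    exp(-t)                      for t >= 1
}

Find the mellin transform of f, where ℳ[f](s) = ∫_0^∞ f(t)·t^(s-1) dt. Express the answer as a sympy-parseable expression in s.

((2*s + 1)*uppergamma(s, 1) + 2)/(2*s + 1)
  Re(s) > -1/2

split f at 1: ℳ[f](s) collects 2 kernel integrals
on [0, 1): add ∫ sqrt(t)·t^(s-1) dt
piece [1, ∞): integrate exp(-t) against the kernel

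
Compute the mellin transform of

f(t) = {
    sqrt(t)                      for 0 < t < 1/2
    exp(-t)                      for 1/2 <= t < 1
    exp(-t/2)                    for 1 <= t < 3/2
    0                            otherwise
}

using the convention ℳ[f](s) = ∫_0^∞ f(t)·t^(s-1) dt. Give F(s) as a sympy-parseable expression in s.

(2**s*(2*s + 1)*uppergamma(s, 1/2) - 2**s*(2*s + 1)*uppergamma(s, 1) + 4**s*(2*s + 1)*uppergamma(s, 1/2) - 4**s*(2*s + 1)*uppergamma(s, 3/4) + sqrt(2))/(2**s*(2*s + 1))
  Re(s) > -1/2

linearity at 1/2, 1 turns ℳ[f](s) into 3 summed integrals
segment 0 to 1/2 holds sqrt(t); add its integral
segment [1/2, 1) carries exp(-t); integrate it
on [1, 3/2) integrate f = exp(-t/2) against the kernel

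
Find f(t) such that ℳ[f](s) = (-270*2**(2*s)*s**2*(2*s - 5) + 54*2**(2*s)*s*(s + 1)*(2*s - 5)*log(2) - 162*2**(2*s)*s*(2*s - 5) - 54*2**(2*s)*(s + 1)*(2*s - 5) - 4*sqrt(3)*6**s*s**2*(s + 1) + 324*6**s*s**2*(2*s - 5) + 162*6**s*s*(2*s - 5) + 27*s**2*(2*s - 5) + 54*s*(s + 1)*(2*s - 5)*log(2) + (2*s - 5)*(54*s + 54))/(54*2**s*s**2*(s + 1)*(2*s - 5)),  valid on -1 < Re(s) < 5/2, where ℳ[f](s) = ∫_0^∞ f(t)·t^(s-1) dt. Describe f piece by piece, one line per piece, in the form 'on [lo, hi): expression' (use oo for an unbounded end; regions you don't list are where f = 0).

on [0, 1/2): t
on [1/2, 2): log(t)
on [2, 3): t + 3
on [3, oo): t**(-5/2)

breakpoints 1/2, 2, 3: one integral from each of the 4 segments
the [0, 1/2) slice contributes ∫ t·t^(s-1) dt
the [1/2, 2) slice contributes ∫ log(t)·t^(s-1) dt
segment [2, 3) carries (t + 3); integrate it
for t in [3, ∞): the term is ∫ t**(-5/2)·t^(s-1)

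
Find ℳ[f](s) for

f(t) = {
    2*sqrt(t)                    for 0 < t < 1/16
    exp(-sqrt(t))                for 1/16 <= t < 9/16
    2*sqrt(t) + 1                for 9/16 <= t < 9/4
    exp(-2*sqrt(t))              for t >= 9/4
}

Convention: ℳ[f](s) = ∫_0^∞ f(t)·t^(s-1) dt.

(2**(2*s + 1)*s*(2*s + 1)*uppergamma(2*s, 3) + 2**(4*s + 1)*s*(2*s + 1)*uppergamma(2*s, 1/4) - 2**(4*s + 1)*s*(2*s + 1)*uppergamma(2*s, 3/4) + 8*36**s*s + 36**s - 5*9**s*s - 9**s + s)/(16**s*s*(2*s + 1))
  Re(s) > -1/2

strip the power substitution: 2*t on [0, 1/4); exp(-t) on [1/4, 3/4); 2*t + 1 on [3/4, 3/2); …
invert the common scale on t to get t on [0, 1/2); exp(-t/2) on [1/2, 3/2); t + 1 on [3/2, 3); …
split f at 1/16, 9/16, 9/4: ℳ[f](s) collects 4 kernel integrals
∫ 2*sqrt(t)·t^(s-1) over [0, 1/16)
segment [1/16, 9/16) carries exp(-sqrt(t)); integrate it
between 9/16 and 9/4 the integrand is (2*sqrt(t) + 1)·t^(s-1)
[9/4, ∞) adds the kernel integral of exp(-2*sqrt(t))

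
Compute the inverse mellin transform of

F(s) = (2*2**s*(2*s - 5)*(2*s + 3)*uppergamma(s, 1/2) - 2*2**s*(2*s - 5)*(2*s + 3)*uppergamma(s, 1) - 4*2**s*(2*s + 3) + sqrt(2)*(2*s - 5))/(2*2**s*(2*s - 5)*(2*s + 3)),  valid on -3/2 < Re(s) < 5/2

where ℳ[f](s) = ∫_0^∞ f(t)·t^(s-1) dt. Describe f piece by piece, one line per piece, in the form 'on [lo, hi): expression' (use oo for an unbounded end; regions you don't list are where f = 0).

on [0, 1/2): t**(3/2)
on [1/2, 1): exp(-t)
on [1, oo): t**(-5/2)

f breaks at 1/2, 1 into 3 integrals to sum
over [0, 1/2), the kernel integral of t**(3/2) enters the sum
segment 1/2 to 1 holds exp(-t); add its integral
[1, ∞) adds the kernel integral of t**(-5/2)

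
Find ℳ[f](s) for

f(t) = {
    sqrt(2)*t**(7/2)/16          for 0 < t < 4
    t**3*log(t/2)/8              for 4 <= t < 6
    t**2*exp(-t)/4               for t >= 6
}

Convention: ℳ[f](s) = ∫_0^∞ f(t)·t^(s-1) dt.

reversing the common scale on t: t**(7/2) on [0, 2); t**3*log(t) on [2, 3); t**2*exp(-2*t) on [3, ∞)
the shared t-power comes off first: t**(3/2) on [0, 2); t*log(t) on [2, 3); exp(-2*t) on [3, ∞)
along the cuts 4, 6, ℳ[f](s) splits into 3 integrals
the [0, 4) slice contributes ∫ sqrt(2)*t**(7/2)/16·t^(s-1) dt
for t in [4, 6): the term is ∫ t**3*log(t/2)/8·t^(s-1)
over [6, ∞), the kernel integral of t**2*exp(-t)/4 enters the sum

2**s*6**(-s - 2)*(-2*12**(s + 2)*(s + 2)*(2*s + 7)*log(2) - 2*12**(s + 2)*(2*s + 7)*log(2) + 2*12**(s + 2)*(2*s + 7) + 4*12**(s + 2)*sqrt(2)*(2*s + (s + 2)**2 + 5) + 3*18**(s + 2)*(s + 2)*(2*s + 7)*log(3) - 3*18**(s + 2)*(2*s + 7) + 3*18**(s + 2)*(2*s + 7)*log(3) + 3**(s + 2)*(2*s + 7)*(2*s + (s + 2)**2 + 5)*uppergamma(s + 2, 6))/((2*s + 7)*(2*s + (s + 2)**2 + 5))
  Re(s) > -7/2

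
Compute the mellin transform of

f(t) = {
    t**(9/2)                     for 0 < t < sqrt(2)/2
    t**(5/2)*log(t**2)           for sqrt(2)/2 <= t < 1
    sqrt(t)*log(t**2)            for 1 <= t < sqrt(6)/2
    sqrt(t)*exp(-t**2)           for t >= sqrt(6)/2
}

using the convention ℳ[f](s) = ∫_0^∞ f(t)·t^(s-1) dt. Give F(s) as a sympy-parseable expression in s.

invert the shared t-power to get t**4 on [0, sqrt(2)/2); t**2*log(t**2) on [sqrt(2)/2, 1); log(t**2) on [1, sqrt(6)/2); …
peel off the power substitution: t**2 on [0, 1/2); t*log(t) on [1/2, 1); log(t) on [1, 3/2); …
f breaks at sqrt(2)/2, 1, sqrt(6)/2 into 4 integrals to sum
segment 0 to sqrt(2)/2 holds t**(9/2); add its integral
between sqrt(2)/2 and 1 the integrand is t**(5/2)*log(t**2)·t^(s-1)
segment 1 to sqrt(6)/2 holds sqrt(t)*log(t**2); add its integral
for t in [sqrt(6)/2, ∞): the term is ∫ sqrt(t)*exp(-t**2)·t^(s-1)

2**(-s/2 - 5/4)*(2**(s/2 + 1/4)*(2*s + 1)**2*(2*s + 9)*(16*s + (2*s + 1)**2 + 24)*uppergamma(s/2 + 1/4, 3/2) + 2**(s/2 + 17/4)*(-2*s - 9)*(2*s + 1)**2 + 2**(s/2 + 17/4)*(2*s + 9)*(16*s + (2*s + 1)**2 + 24) + 3**(s/2 + 1/4)*(2*s + 1)*(2*s + 9)*(-4*log(2) + 4*log(3))*(16*s + (2*s + 1)**2 + 24) - 16*3**(s/2 + 1/4)*(2*s + 9)*(16*s + (2*s + 1)**2 + 24) + (2*s + 1)**3*(2*s + 9)*log(4) + 8*(2*s + 1)**2*(2*s + 9)*log(2) + (2*s + 1)**2*(16*s + 72) + (2*s + 1)**2*(16*s + (2*s + 1)**2 + 24))/((2*s + 1)**2*(2*s + 9)*(16*s + (2*s + 1)**2 + 24))
  Re(s) > -9/2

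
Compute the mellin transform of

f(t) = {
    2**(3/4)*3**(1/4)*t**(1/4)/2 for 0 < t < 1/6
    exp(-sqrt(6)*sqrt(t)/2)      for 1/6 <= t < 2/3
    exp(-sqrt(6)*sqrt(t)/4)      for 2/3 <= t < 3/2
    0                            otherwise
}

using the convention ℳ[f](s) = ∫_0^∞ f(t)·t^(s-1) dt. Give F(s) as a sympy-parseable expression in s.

(2*16**s*(4*s + 1)*uppergamma(2*s, 1/2) - 2*16**s*(4*s + 1)*uppergamma(2*s, 3/4) + 2*4**s*(4*s + 1)*uppergamma(2*s, 1/2) - 2*4**s*(4*s + 1)*uppergamma(2*s, 1) + 2*sqrt(2))/(6**s*(4*s + 1))
  Re(s) > -1/4

reversing the common scale on t: t**(1/4) on [0, 1/4); exp(-sqrt(t)) on [1/4, 1); exp(-sqrt(t)/2) on [1, 9/4)
undo the power substitution: sqrt(t) on [0, 1/2); exp(-t) on [1/2, 1); exp(-t/2) on [1, 3/2)
slice at 1/6, 2/3, transform all 3 pieces, and sum them
the [0, 1/6) slice contributes ∫ 2**(3/4)*3**(1/4)*t**(1/4)/2·t^(s-1) dt
for t in [1/6, 2/3): the term is ∫ exp(-sqrt(6)*sqrt(t)/2)·t^(s-1)
segment 2/3 to 3/2 holds exp(-sqrt(6)*sqrt(t)/4); add its integral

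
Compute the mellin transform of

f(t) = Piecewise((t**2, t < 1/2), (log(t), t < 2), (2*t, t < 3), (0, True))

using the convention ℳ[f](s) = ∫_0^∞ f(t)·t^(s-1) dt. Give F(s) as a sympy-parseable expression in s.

integrate the 3 segments split at 1/2, 2, then add the results
over [0, 1/2), the kernel integral of t**2 enters the sum
piece [1/2, 2): integrate log(t) against the kernel
on [2, 3): add ∫ 2*t·t^(s-1) dt

(-16*2**(2*s)*s**2*(s + 2) + 4*2**(2*s)*s*(s + 1)*(s + 2)*log(2) - 4*2**(2*s)*(s + 1)*(s + 2) + 24*6**s*s**2*(s + 2) + s**2*(s + 1) + 4*s*(s + 1)*(s + 2)*log(2) + 4*(s + 1)*(s + 2))/(4*2**s*s**2*(s + 1)*(s + 2))
  Re(s) > -2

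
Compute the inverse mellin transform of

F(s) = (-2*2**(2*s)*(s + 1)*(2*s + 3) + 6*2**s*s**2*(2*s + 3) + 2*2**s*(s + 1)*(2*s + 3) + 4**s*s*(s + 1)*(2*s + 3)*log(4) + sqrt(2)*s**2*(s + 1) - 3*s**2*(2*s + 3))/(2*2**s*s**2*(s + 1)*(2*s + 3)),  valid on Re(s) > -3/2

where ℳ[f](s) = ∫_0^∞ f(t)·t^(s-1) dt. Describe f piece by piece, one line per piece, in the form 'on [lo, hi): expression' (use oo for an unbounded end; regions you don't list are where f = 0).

breakpoints 1/2, 1: one integral from each of the 3 segments
the [0, 1/2) slice contributes ∫ t**(3/2)·t^(s-1) dt
segment [1/2, 1) carries 3*t; integrate it
piece [1, 2): integrate log(t) against the kernel

on [0, 1/2): t**(3/2)
on [1/2, 1): 3*t
on [1, 2): log(t)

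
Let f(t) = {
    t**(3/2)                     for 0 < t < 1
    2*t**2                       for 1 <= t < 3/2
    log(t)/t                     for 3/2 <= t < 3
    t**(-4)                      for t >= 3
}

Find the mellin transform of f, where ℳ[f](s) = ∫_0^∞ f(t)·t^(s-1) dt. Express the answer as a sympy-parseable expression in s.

(324*2**s*(s - 4)*(s + 2)*(s**2 - 2*s + 1) - 324*2**s*(s - 4)*(2*s + 3)*(s**2 - 2*s + 1) - 108*3**s*s*(s - 4)*(s + 2)*(2*s + 3)*log(3) + 108*3**s*s*(s - 4)*(s + 2)*(2*s + 3)*log(2) - 108*3**s*(s - 4)*(s + 2)*(2*s + 3)*log(2) + 108*3**s*(s - 4)*(s + 2)*(2*s + 3) + 108*3**s*(s - 4)*(s + 2)*(2*s + 3)*log(3) + 729*3**s*(s - 4)*(2*s + 3)*(s**2 - 2*s + 1) + 54*6**s*s*(s - 4)*(s + 2)*(2*s + 3)*log(3) - 54*6**s*(s - 4)*(s + 2)*(2*s + 3)*log(3) - 54*6**s*(s - 4)*(s + 2)*(2*s + 3) - 2*6**s*(s + 2)*(2*s + 3)*(s**2 - 2*s + 1))/(162*2**s*(s - 4)*(s + 2)*(2*s + 3)*(s**2 - 2*s + 1))
  -3/2 < Re(s) < 4

summing 4 kernel integrals split by 1, 3/2, 3 yields ℳ[f](s)
∫ t**(3/2)·t^(s-1) over [0, 1)
on [1, 3/2): add ∫ 2*t**2·t^(s-1) dt
∫ log(t)/t·t^(s-1) over [3/2, 3)
the [3, ∞) slice contributes ∫ t**(-4)·t^(s-1) dt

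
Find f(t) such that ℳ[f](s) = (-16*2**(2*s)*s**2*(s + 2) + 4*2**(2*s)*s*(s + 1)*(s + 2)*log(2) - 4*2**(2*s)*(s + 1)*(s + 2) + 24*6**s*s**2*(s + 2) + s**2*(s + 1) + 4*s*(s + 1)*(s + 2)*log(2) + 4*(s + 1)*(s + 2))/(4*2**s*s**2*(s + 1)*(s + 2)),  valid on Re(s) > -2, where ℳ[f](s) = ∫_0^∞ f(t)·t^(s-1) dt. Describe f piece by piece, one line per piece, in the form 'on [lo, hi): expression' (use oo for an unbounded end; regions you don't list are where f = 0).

cuts at 1/2, 2: linearity sums the 3 kernel integrals
on [0, 1/2) integrate f = t**2 against the kernel
∫ over [1/2, 2) of log(t)·t^(s-1) joins the sum
segment 2 to 3 holds 2*t; add its integral

on [0, 1/2): t**2
on [1/2, 2): log(t)
on [2, 3): 2*t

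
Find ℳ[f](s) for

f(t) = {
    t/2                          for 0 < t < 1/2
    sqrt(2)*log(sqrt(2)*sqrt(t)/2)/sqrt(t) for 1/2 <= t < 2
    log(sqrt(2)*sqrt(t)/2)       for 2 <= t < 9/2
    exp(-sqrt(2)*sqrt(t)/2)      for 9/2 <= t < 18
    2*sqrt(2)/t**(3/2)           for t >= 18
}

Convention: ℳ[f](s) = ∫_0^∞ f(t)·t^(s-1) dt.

back out the common scale on t: t on [0, 1/4); log(sqrt(t))/sqrt(t) on [1/4, 1); log(sqrt(t)) on [1, 9/4); …
reversing the power substitution: t**2 on [0, 1/2); log(t)/t on [1/2, 1); log(t) on [1, 3/2); …
summing 5 kernel integrals split by 1/2, 2, 9/2, 18 yields ℳ[f](s)
∫ t/2·t^(s-1) over [0, 1/2)
between 1/2 and 2 the integrand is sqrt(2)*log(sqrt(2)*sqrt(t)/2)/sqrt(t)·t^(s-1)
segment [2, 9/2) carries log(sqrt(2)*sqrt(t)/2); integrate it
piece [9/2, 18): integrate exp(-sqrt(2)*sqrt(t)/2) against the kernel
∫ over [18, ∞) of 2*sqrt(2)/t**(3/2)·t^(s-1) joins the sum

(432*2**(2*s)*s**2*(2*s - 3)*(2*s + 2)*(4*s**2 - 4*s + 1)*uppergamma(2*s, 3/2) - 432*2**(2*s)*s**2*(2*s - 3)*(2*s + 2)*(4*s**2 - 4*s + 1)*uppergamma(2*s, 3) - 432*2**(2*s)*s**2*(2*s - 3)*(2*s + 2) + 108*2**(2*s)*(2*s - 3)*(2*s + 2)*(4*s**2 - 4*s + 1) - 216*3**(2*s)*s*(2*s - 3)*(2*s + 2)*(4*s**2 - 4*s + 1)*log(2) + 216*3**(2*s)*s*(2*s - 3)*(2*s + 2)*(4*s**2 - 4*s + 1)*log(3) - 108*3**(2*s)*(2*s - 3)*(2*s + 2)*(4*s**2 - 4*s + 1) - 16*6**(2*s)*s**2*(2*s + 2)*(4*s**2 - 4*s + 1) + 1728*s**3*(2*s - 3)*(2*s + 2)*log(2) - 864*s**2*(2*s - 3)*(2*s + 2)*log(2) + 864*s**2*(2*s - 3)*(2*s + 2) + 108*s**2*(2*s - 3)*(4*s**2 - 4*s + 1))/(216*2**s*s**2*(2*s - 3)*(2*s + 2)*(4*s**2 - 4*s + 1))
  -1 < Re(s) < 3/2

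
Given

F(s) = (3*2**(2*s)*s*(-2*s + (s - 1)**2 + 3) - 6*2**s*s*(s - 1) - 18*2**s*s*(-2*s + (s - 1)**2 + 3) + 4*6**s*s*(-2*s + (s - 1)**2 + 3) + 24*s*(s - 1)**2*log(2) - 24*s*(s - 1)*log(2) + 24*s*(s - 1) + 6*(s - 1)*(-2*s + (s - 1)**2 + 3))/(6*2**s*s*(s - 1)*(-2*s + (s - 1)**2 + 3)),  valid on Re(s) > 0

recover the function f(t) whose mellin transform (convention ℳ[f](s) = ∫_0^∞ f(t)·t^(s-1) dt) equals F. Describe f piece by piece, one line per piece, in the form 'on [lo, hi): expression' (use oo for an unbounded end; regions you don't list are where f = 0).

undo the shared t-power: t on [0, 1/2); log(t)/t on [1/2, 1); 3 on [1, 2); …
the 4 pieces separated at 1/2, 1, 2 each add one integral
[0, 1/2) adds the kernel integral of 1
∫ log(t)/t**2·t^(s-1) over [1/2, 1)
on [1, 2): add ∫ 3/t·t^(s-1) dt
piece [2, 3): integrate 2/t against the kernel

on [0, 1/2): 1
on [1/2, 1): log(t)/t**2
on [1, 2): 3/t
on [2, 3): 2/t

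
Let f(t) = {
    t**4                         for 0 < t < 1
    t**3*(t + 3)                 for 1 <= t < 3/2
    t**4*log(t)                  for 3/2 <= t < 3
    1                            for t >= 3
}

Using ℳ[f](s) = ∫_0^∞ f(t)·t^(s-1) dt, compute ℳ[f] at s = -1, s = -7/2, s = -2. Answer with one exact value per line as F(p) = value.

peel off the shared t-power: t**3 on [0, 1); t**2*(t + 3) on [1, 3/2); t**3*log(t) on [3/2, 3); …
remove the shared t-power first: t on [0, 1); t + 3 on [1, 3/2); t*log(t) on [3/2, 3); …
cuts at 1, 3/2, 3: linearity sums the 4 kernel integrals
piece [0, 1): integrate t**4 against the kernel
the [1, 3/2) slice contributes ∫ t**3*(t + 3)·t^(s-1) dt
on [3/2, 3) integrate f = t**4*log(t) against the kernel
on [3, ∞): add ∫ 1·t^(s-1) dt

F(-1) = 17/24 + 9*log(2)/8 + 63*log(3)/8
F(-7/2) = -2266*sqrt(3)/567 + sqrt(6) + log(2**(sqrt(6))*3**(-sqrt(6) + 2*sqrt(3))) + 6
F(-2) = 9*log(2)/8 + 143/144 + 27*log(3)/8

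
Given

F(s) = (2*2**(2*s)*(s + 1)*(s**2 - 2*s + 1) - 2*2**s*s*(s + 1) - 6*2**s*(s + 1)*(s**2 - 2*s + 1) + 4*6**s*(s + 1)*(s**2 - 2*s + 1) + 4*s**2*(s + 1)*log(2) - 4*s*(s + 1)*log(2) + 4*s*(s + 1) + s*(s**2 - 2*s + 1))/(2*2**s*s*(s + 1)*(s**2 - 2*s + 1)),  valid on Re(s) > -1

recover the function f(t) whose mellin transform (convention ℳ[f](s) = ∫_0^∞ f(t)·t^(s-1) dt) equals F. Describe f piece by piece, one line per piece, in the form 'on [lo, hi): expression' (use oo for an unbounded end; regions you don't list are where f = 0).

on [0, 1/2): t
on [1/2, 1): log(t)/t
on [1, 2): 3
on [2, 3): 2

the 4 pieces separated at 1/2, 1, 2 each add one integral
between 0 and 1/2 the integrand is t·t^(s-1)
over [1/2, 1), the kernel integral of log(t)/t enters the sum
for t in [1, 2): the term is ∫ 3·t^(s-1)
∫ over [2, 3) of 2·t^(s-1) joins the sum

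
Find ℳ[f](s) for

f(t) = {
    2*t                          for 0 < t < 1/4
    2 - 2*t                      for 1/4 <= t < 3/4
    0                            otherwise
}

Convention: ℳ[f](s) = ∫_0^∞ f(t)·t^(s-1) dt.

peel off the common scale on t: t on [0, 1/2); 2 - t on [1/2, 3/2)
the 2 pieces separated at 1/4 each add one integral
on [0, 1/4): add ∫ 2*t·t^(s-1) dt
for t in [1/4, 3/4): the term is ∫ (2 - 2*t)·t^(s-1)

(3**s*s + 4*3**s - 2*s - 4)/(2*2**(2*s)*s*(s + 1))
  Re(s) > -1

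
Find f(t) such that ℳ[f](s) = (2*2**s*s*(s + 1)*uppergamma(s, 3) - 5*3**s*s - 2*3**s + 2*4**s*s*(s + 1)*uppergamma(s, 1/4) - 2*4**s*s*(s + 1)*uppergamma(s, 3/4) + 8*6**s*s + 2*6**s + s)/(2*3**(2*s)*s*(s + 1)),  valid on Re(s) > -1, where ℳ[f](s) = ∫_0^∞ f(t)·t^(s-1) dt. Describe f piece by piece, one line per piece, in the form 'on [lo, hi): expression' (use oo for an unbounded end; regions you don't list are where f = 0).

invert the common scale on t to get 3*t/2 on [0, 1/3); exp(-3*t/4) on [1/3, 1); 3*t/2 + 1 on [1, 2); …
invert the common scale on t to get t on [0, 1/2); exp(-t/2) on [1/2, 3/2); t + 1 on [3/2, 3); …
decompose at 1/9, 1/3, 2/3; ℳ[f](s) sums the 4 pieces' integrals
∫ over [0, 1/9) of 9*t/2·t^(s-1) joins the sum
for t in [1/9, 1/3): the term is ∫ exp(-9*t/4)·t^(s-1)
segment 1/3 to 2/3 holds (9*t/2 + 1); add its integral
segment [2/3, ∞) carries exp(-9*t/2); integrate it

on [0, 1/9): 9*t/2
on [1/9, 1/3): exp(-9*t/4)
on [1/3, 2/3): 9*t/2 + 1
on [2/3, oo): exp(-9*t/2)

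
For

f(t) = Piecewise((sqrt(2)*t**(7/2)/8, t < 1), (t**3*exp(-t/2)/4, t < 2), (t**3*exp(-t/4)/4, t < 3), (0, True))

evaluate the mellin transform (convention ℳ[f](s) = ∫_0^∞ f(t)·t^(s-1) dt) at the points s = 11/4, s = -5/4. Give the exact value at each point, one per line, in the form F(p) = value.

reversing the shared t-power: sqrt(2)*t**(5/2)/8 on [0, 1); t**2*exp(-t/2)/4 on [1, 2); t**2*exp(-t/4)/4 on [2, 3)
peel off the common scale on t: t**(5/2) on [0, 1/2); t**2*exp(-t) on [1/2, 1); t**2*exp(-t/2) on [1, 3/2)
reversing the shared t-power: sqrt(t) on [0, 1/2); exp(-t) on [1/2, 1); exp(-t/2) on [1, 3/2)
split f at 1, 2: ℳ[f](s) collects 3 kernel integrals
over [0, 1), the kernel integral of sqrt(2)*t**(7/2)/8 enters the sum
between 1 and 2 the integrand is t**3*exp(-t/2)/4·t^(s-1)
for t in [2, 3): the term is ∫ t**3*exp(-t/4)/4·t^(s-1)

F(11/4) = -512*sqrt(2)*uppergamma(23/4, 3/4) - 8*2**(3/4)*uppergamma(23/4, 1) + sqrt(2)/50 + 8*2**(3/4)*uppergamma(23/4, 1/2) + 512*sqrt(2)*uppergamma(23/4, 1/2)
F(-5/4) = -2*sqrt(2)*uppergamma(7/4, 3/4) - 2**(3/4)*uppergamma(7/4, 1)/2 + sqrt(2)/18 + 2**(3/4)*uppergamma(7/4, 1/2)/2 + 2*sqrt(2)*uppergamma(7/4, 1/2)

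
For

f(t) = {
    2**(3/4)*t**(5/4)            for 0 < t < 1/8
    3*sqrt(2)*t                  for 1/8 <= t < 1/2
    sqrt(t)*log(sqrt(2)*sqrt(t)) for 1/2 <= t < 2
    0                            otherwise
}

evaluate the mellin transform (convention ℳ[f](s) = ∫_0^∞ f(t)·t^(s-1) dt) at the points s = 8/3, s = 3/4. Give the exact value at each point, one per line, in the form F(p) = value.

undo the shared t-power: 2**(3/4)*t**(3/4) on [0, 1/8); 3*sqrt(2)*sqrt(t) on [1/8, 1/2); log(sqrt(2)*sqrt(t)) on [1/2, 2)
the common scale on t comes off first: t**(3/4) on [0, 1/4); 3*sqrt(t) on [1/4, 1); log(sqrt(t)) on [1, 4)
remove the power substitution first: t**(3/2) on [0, 1/2); 3*t on [1/2, 1); log(t) on [1, 2)
split f at 1/8, 1/2: ℳ[f](s) collects 3 kernel integrals
on [0, 1/8): add ∫ 2**(3/4)*t**(5/4)·t^(s-1) dt
piece [1/8, 1/2): integrate 3*sqrt(2)*t against the kernel
the [1/2, 2) slice contributes ∫ sqrt(t)*log(sqrt(2)*sqrt(t))·t^(s-1) dt

F(8/3) = -144*2**(1/6)/361 - 9*sqrt(2)/22528 + 3/24064 + 3447*2**(5/6)/63536 + 48*2**(1/6)*log(2)/19
F(3/4) = 2**(1/4)*(-15536 + 11567*sqrt(2) + 35840*log(2))/22400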